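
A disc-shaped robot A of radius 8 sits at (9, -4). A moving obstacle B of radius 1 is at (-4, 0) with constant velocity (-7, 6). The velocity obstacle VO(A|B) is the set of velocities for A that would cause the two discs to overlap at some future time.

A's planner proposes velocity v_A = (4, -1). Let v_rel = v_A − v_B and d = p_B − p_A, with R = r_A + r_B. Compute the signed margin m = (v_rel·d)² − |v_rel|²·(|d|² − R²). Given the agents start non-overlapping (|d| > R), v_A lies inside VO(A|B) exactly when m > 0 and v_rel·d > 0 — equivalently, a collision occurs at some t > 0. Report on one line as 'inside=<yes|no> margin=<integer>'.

d = (-13, 4),  |d|² = 185;  R = 8+1 = 9,  c = 185−9² = 104
v_rel = (11, -7),  |v_rel|² = 170;  v_rel·d = (11)·(-13) + (-7)·(4) = -171
170·t² + 342·t + 104 = 0  ⇒  m = (-171)² − 170·104 = 11561
m = 11561 > 0,  v_rel·d = -171 < 0  ⇒  outside

inside=no margin=11561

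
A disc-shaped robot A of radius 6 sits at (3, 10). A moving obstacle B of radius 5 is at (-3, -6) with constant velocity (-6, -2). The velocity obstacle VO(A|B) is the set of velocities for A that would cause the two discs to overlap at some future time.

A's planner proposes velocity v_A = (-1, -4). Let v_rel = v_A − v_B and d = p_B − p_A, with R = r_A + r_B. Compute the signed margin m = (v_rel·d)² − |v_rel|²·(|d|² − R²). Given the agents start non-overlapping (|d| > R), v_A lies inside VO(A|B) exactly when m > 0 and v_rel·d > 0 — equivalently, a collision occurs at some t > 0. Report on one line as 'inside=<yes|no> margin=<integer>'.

d = (-6, -16),  |d|² = 292;  R = 6+5 = 11,  c = 292−11² = 171
v_rel = (5, -2),  |v_rel|² = 29;  v_rel·d = (5)·(-6) + (-2)·(-16) = 2
29·t² − 4·t + 171 = 0  ⇒  m = 2² − 29·171 = -4955
m = -4955 < 0,  v_rel·d = 2 > 0  ⇒  outside

inside=no margin=-4955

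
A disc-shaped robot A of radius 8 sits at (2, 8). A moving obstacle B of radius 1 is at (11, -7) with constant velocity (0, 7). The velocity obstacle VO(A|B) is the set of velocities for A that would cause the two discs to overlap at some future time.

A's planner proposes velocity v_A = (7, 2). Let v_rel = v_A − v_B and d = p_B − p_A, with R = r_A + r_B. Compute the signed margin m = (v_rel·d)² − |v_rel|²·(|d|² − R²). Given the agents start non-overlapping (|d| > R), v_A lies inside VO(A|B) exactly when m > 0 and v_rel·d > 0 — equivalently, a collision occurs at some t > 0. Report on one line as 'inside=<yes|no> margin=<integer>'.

d = (9, -15),  |d|² = 306;  R = 8+1 = 9,  c = 306−9² = 225
v_rel = (7, -5),  |v_rel|² = 74;  v_rel·d = (7)·(9) + (-5)·(-15) = 138
74·t² − 276·t + 225 = 0  ⇒  m = 138² − 74·225 = 2394
m = 2394 > 0,  v_rel·d = 138 > 0  ⇒  inside

inside=yes margin=2394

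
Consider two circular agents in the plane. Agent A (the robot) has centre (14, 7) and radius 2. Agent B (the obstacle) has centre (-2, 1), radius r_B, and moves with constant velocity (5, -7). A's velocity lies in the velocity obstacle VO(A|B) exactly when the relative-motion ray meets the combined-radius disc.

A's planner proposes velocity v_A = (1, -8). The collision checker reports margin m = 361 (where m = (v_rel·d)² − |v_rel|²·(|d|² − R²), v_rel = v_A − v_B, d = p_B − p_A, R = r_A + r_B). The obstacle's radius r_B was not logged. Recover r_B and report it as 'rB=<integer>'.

m = 361
d = (-16, -6);  v_rel = (-4, -1),  |v_rel|² = 17
v_rel×d = (-4)·(-6) − (-1)·(-16) = 8
since m = R²·17 − 8²:  R² = (64 + 361) / 17 = 25
R = √25 = 5  ⇒  r_B = 5 − 2 = 3

rB=3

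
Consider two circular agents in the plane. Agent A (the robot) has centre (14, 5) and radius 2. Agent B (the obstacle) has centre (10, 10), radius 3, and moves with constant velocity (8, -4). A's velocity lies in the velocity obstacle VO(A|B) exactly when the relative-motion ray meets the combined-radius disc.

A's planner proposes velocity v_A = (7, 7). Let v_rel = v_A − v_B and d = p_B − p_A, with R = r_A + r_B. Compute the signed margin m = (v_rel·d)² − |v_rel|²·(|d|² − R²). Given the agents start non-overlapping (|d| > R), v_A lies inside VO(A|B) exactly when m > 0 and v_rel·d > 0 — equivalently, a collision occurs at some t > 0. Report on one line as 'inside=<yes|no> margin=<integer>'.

d = (-4, 5),  |d|² = 41;  R = 2+3 = 5,  c = 41−5² = 16
v_rel = (-1, 11),  |v_rel|² = 122;  v_rel·d = (-1)·(-4) + (11)·(5) = 59
122·t² − 118·t + 16 = 0  ⇒  m = 59² − 122·16 = 1529
m = 1529 > 0,  v_rel·d = 59 > 0  ⇒  inside

inside=yes margin=1529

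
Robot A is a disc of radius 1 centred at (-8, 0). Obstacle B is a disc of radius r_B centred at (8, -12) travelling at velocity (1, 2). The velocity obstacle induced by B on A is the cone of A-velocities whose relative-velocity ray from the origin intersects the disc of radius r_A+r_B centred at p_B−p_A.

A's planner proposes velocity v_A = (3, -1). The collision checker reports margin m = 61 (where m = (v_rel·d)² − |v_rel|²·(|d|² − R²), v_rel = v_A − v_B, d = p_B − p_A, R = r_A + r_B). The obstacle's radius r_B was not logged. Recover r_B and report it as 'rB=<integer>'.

m = 61
d = (16, -12);  v_rel = (2, -3),  |v_rel|² = 13
v_rel×d = (2)·(-12) − (-3)·(16) = 24
since m = R²·13 − 24²:  R² = (576 + 61) / 13 = 49
R = √49 = 7  ⇒  r_B = 7 − 1 = 6

rB=6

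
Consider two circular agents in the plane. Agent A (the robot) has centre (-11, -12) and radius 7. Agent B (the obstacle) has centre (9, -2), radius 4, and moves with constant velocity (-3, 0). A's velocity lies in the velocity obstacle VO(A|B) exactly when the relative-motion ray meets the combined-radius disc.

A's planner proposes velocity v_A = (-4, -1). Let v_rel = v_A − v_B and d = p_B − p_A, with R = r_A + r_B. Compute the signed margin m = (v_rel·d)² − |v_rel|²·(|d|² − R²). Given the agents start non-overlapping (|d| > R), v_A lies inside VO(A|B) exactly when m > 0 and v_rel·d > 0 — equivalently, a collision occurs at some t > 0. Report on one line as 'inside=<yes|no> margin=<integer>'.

d = (20, 10),  |d|² = 500;  R = 7+4 = 11,  c = 500−11² = 379
v_rel = (-1, -1),  |v_rel|² = 2;  v_rel·d = (-1)·(20) + (-1)·(10) = -30
2·t² + 60·t + 379 = 0  ⇒  m = (-30)² − 2·379 = 142
m = 142 > 0,  v_rel·d = -30 < 0  ⇒  outside

inside=no margin=142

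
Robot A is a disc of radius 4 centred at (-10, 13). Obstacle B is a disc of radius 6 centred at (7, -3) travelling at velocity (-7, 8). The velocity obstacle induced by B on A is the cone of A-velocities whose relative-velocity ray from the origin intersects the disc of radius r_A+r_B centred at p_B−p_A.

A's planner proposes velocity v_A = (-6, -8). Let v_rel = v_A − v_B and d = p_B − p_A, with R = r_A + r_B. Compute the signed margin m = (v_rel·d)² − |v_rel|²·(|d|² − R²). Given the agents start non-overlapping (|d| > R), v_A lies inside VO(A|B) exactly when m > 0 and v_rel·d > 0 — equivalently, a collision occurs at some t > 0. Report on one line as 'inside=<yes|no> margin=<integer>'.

d = (17, -16),  |d|² = 545;  R = 4+6 = 10,  c = 545−10² = 445
v_rel = (1, -16),  |v_rel|² = 257;  v_rel·d = (1)·(17) + (-16)·(-16) = 273
257·t² − 546·t + 445 = 0  ⇒  m = 273² − 257·445 = -39836
m = -39836 < 0,  v_rel·d = 273 > 0  ⇒  outside

inside=no margin=-39836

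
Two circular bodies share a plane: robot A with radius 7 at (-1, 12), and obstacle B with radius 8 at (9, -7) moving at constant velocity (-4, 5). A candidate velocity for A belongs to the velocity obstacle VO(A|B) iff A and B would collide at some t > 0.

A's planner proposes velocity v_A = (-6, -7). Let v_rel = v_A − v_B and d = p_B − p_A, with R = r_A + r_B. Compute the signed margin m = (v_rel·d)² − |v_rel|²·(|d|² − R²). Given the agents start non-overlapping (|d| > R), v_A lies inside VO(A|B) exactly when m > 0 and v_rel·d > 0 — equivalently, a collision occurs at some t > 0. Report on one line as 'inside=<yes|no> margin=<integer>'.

d = (10, -19),  |d|² = 461;  R = 7+8 = 15,  c = 461−15² = 236
v_rel = (-2, -12),  |v_rel|² = 148;  v_rel·d = (-2)·(10) + (-12)·(-19) = 208
148·t² − 416·t + 236 = 0  ⇒  m = 208² − 148·236 = 8336
m = 8336 > 0,  v_rel·d = 208 > 0  ⇒  inside

inside=yes margin=8336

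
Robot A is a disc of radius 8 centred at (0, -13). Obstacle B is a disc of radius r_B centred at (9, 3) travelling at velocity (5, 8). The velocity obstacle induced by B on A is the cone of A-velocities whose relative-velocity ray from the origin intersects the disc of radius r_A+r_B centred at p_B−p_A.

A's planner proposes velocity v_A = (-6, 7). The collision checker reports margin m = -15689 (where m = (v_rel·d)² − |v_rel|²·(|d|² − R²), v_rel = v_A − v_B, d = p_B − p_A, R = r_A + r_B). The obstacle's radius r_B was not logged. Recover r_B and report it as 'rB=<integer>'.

m = -15689
d = (9, 16);  v_rel = (-11, -1),  |v_rel|² = 122
v_rel×d = (-11)·(16) − (-1)·(9) = -167
since m = R²·122 − (-167)²:  R² = (27889 + -15689) / 122 = 100
R = √100 = 10  ⇒  r_B = 10 − 8 = 2

rB=2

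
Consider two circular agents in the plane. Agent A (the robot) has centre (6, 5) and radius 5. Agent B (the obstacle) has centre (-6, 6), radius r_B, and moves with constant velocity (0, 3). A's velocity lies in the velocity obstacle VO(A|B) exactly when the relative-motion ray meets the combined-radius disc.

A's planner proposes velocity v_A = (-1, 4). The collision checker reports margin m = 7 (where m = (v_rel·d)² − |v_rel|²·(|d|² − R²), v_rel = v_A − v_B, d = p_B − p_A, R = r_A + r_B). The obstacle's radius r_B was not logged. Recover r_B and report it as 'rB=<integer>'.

m = 7
d = (-12, 1);  v_rel = (-1, 1),  |v_rel|² = 2
v_rel×d = (-1)·(1) − (1)·(-12) = 11
since m = R²·2 − 11²:  R² = (121 + 7) / 2 = 64
R = √64 = 8  ⇒  r_B = 8 − 5 = 3

rB=3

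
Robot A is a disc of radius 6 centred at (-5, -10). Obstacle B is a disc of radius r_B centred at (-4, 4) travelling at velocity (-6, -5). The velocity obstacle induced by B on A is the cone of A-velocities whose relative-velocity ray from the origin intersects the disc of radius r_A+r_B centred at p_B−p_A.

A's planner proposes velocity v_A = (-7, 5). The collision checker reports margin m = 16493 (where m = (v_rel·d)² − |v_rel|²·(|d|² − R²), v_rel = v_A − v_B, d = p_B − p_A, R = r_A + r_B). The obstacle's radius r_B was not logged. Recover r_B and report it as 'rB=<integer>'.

m = 16493
d = (1, 14);  v_rel = (-1, 10),  |v_rel|² = 101
v_rel×d = (-1)·(14) − (10)·(1) = -24
since m = R²·101 − (-24)²:  R² = (576 + 16493) / 101 = 169
R = √169 = 13  ⇒  r_B = 13 − 6 = 7

rB=7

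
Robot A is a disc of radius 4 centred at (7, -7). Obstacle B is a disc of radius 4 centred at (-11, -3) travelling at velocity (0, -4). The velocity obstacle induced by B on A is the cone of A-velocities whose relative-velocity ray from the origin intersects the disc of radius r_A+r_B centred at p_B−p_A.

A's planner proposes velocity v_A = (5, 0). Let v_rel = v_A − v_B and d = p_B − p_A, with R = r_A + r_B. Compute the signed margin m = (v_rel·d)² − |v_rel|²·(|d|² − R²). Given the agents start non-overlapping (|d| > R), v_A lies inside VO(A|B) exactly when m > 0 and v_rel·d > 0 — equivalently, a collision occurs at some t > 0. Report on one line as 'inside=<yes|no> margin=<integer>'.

d = (-18, 4),  |d|² = 340;  R = 4+4 = 8,  c = 340−8² = 276
v_rel = (5, 4),  |v_rel|² = 41;  v_rel·d = (5)·(-18) + (4)·(4) = -74
41·t² + 148·t + 276 = 0  ⇒  m = (-74)² − 41·276 = -5840
m = -5840 < 0,  v_rel·d = -74 < 0  ⇒  outside

inside=no margin=-5840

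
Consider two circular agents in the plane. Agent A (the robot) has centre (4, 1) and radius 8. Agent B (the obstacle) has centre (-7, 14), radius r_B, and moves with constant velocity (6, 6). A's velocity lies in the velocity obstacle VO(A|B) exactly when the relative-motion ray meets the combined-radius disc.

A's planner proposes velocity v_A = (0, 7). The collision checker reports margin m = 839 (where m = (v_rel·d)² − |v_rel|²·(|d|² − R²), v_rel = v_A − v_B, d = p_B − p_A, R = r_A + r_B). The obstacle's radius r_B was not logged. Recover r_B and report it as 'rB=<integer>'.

m = 839
d = (-11, 13);  v_rel = (-6, 1),  |v_rel|² = 37
v_rel×d = (-6)·(13) − (1)·(-11) = -67
since m = R²·37 − (-67)²:  R² = (4489 + 839) / 37 = 144
R = √144 = 12  ⇒  r_B = 12 − 8 = 4

rB=4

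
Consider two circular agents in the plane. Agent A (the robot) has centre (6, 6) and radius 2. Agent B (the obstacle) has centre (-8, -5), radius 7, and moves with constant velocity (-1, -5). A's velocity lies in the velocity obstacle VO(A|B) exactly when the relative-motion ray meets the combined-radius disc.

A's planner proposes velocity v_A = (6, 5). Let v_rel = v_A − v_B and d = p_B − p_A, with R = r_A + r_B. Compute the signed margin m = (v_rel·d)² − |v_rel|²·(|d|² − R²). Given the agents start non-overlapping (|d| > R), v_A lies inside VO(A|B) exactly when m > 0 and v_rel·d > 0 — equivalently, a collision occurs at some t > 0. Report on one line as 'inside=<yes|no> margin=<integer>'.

d = (-14, -11),  |d|² = 317;  R = 2+7 = 9,  c = 317−9² = 236
v_rel = (7, 10),  |v_rel|² = 149;  v_rel·d = (7)·(-14) + (10)·(-11) = -208
149·t² + 416·t + 236 = 0  ⇒  m = (-208)² − 149·236 = 8100
m = 8100 > 0,  v_rel·d = -208 < 0  ⇒  outside

inside=no margin=8100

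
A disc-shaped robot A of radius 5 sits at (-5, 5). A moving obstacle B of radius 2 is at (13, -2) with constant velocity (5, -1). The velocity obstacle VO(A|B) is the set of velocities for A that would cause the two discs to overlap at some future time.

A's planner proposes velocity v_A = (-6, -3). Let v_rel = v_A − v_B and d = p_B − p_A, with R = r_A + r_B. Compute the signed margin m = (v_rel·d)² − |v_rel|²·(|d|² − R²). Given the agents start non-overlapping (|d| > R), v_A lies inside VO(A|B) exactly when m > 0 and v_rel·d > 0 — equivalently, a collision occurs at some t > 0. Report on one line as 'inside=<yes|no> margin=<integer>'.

d = (18, -7),  |d|² = 373;  R = 5+2 = 7,  c = 373−7² = 324
v_rel = (-11, -2),  |v_rel|² = 125;  v_rel·d = (-11)·(18) + (-2)·(-7) = -184
125·t² + 368·t + 324 = 0  ⇒  m = (-184)² − 125·324 = -6644
m = -6644 < 0,  v_rel·d = -184 < 0  ⇒  outside

inside=no margin=-6644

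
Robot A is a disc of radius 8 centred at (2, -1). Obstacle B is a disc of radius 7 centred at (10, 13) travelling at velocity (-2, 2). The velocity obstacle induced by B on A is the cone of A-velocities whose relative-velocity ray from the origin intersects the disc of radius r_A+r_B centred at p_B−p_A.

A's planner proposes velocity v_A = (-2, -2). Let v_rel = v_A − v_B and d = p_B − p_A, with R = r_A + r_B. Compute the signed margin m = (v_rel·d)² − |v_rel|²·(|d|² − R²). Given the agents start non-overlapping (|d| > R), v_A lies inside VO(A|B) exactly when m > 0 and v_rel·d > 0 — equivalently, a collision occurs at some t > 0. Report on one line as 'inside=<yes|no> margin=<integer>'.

d = (8, 14),  |d|² = 260;  R = 8+7 = 15,  c = 260−15² = 35
v_rel = (0, -4),  |v_rel|² = 16;  v_rel·d = (0)·(8) + (-4)·(14) = -56
16·t² + 112·t + 35 = 0  ⇒  m = (-56)² − 16·35 = 2576
m = 2576 > 0,  v_rel·d = -56 < 0  ⇒  outside

inside=no margin=2576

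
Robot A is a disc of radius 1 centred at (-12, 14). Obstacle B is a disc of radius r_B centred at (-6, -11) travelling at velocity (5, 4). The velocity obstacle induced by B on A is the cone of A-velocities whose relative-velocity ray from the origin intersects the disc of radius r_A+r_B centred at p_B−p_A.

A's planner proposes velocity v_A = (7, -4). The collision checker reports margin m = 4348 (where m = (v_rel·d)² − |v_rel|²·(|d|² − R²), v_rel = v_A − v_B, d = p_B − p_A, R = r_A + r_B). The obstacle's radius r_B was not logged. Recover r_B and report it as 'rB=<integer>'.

m = 4348
d = (6, -25);  v_rel = (2, -8),  |v_rel|² = 68
v_rel×d = (2)·(-25) − (-8)·(6) = -2
since m = R²·68 − (-2)²:  R² = (4 + 4348) / 68 = 64
R = √64 = 8  ⇒  r_B = 8 − 1 = 7

rB=7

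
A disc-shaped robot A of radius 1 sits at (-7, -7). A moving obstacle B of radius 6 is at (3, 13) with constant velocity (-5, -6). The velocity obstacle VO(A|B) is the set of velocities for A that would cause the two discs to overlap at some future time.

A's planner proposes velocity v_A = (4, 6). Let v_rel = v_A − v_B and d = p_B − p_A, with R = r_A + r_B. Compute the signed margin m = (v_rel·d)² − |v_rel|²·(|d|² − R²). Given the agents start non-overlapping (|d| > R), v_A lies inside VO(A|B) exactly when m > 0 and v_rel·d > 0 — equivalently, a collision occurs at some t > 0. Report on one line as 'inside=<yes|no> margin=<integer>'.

d = (10, 20),  |d|² = 500;  R = 1+6 = 7,  c = 500−7² = 451
v_rel = (9, 12),  |v_rel|² = 225;  v_rel·d = (9)·(10) + (12)·(20) = 330
225·t² − 660·t + 451 = 0  ⇒  m = 330² − 225·451 = 7425
m = 7425 > 0,  v_rel·d = 330 > 0  ⇒  inside

inside=yes margin=7425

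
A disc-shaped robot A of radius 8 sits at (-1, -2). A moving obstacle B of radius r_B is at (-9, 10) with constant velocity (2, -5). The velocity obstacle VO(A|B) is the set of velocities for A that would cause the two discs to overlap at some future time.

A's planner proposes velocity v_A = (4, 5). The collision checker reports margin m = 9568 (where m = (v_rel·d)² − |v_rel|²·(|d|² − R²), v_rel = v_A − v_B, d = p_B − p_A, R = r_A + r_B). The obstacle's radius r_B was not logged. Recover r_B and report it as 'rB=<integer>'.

m = 9568
d = (-8, 12);  v_rel = (2, 10),  |v_rel|² = 104
v_rel×d = (2)·(12) − (10)·(-8) = 104
since m = R²·104 − 104²:  R² = (10816 + 9568) / 104 = 196
R = √196 = 14  ⇒  r_B = 14 − 8 = 6

rB=6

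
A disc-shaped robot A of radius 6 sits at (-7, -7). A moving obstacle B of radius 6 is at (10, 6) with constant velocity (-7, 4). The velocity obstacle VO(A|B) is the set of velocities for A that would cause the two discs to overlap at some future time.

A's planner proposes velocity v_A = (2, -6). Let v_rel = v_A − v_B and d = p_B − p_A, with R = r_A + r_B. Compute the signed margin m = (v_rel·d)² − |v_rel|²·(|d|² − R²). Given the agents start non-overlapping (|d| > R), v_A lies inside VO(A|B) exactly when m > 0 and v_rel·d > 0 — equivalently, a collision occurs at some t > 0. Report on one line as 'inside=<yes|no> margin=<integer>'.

d = (17, 13),  |d|² = 458;  R = 6+6 = 12,  c = 458−12² = 314
v_rel = (9, -10),  |v_rel|² = 181;  v_rel·d = (9)·(17) + (-10)·(13) = 23
181·t² − 46·t + 314 = 0  ⇒  m = 23² − 181·314 = -56305
m = -56305 < 0,  v_rel·d = 23 > 0  ⇒  outside

inside=no margin=-56305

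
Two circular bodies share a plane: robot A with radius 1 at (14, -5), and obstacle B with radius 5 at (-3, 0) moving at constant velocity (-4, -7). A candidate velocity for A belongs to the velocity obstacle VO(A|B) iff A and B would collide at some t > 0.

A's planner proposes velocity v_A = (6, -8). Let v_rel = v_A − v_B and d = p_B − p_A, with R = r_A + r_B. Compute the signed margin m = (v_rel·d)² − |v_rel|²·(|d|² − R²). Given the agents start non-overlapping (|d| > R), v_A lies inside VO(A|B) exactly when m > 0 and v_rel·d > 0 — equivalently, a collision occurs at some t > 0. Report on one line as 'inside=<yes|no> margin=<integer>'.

d = (-17, 5),  |d|² = 314;  R = 1+5 = 6,  c = 314−6² = 278
v_rel = (10, -1),  |v_rel|² = 101;  v_rel·d = (10)·(-17) + (-1)·(5) = -175
101·t² + 350·t + 278 = 0  ⇒  m = (-175)² − 101·278 = 2547
m = 2547 > 0,  v_rel·d = -175 < 0  ⇒  outside

inside=no margin=2547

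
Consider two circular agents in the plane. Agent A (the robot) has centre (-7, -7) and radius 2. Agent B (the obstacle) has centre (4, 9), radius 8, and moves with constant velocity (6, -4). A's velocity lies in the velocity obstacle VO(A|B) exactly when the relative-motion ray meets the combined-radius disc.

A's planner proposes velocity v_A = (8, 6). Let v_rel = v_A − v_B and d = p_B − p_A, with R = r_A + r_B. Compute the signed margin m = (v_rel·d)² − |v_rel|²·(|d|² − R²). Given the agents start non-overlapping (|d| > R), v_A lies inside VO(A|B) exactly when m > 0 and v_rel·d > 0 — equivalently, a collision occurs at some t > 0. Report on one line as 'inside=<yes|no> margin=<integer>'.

d = (11, 16),  |d|² = 377;  R = 2+8 = 10,  c = 377−10² = 277
v_rel = (2, 10),  |v_rel|² = 104;  v_rel·d = (2)·(11) + (10)·(16) = 182
104·t² − 364·t + 277 = 0  ⇒  m = 182² − 104·277 = 4316
m = 4316 > 0,  v_rel·d = 182 > 0  ⇒  inside

inside=yes margin=4316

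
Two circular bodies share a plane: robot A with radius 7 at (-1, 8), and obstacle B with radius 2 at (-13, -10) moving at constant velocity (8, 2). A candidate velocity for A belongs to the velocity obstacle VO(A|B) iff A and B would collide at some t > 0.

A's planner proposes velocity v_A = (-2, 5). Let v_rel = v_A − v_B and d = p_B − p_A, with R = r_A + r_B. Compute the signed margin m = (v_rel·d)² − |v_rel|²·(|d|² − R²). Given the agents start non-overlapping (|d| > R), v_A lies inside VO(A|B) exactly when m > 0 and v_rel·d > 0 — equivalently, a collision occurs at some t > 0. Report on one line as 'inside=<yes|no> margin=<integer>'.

d = (-12, -18),  |d|² = 468;  R = 7+2 = 9,  c = 468−9² = 387
v_rel = (-10, 3),  |v_rel|² = 109;  v_rel·d = (-10)·(-12) + (3)·(-18) = 66
109·t² − 132·t + 387 = 0  ⇒  m = 66² − 109·387 = -37827
m = -37827 < 0,  v_rel·d = 66 > 0  ⇒  outside

inside=no margin=-37827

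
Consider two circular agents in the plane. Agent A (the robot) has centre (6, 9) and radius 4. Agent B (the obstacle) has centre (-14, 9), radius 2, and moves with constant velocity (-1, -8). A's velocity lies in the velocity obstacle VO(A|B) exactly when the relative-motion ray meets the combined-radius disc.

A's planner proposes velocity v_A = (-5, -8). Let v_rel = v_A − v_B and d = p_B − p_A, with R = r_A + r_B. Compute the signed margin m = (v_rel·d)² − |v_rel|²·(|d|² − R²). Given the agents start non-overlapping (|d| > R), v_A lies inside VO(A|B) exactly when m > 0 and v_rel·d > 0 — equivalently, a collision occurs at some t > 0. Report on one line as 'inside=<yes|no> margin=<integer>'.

d = (-20, 0),  |d|² = 400;  R = 4+2 = 6,  c = 400−6² = 364
v_rel = (-4, 0),  |v_rel|² = 16;  v_rel·d = (-4)·(-20) + (0)·(0) = 80
16·t² − 160·t + 364 = 0  ⇒  m = 80² − 16·364 = 576
m = 576 > 0,  v_rel·d = 80 > 0  ⇒  inside

inside=yes margin=576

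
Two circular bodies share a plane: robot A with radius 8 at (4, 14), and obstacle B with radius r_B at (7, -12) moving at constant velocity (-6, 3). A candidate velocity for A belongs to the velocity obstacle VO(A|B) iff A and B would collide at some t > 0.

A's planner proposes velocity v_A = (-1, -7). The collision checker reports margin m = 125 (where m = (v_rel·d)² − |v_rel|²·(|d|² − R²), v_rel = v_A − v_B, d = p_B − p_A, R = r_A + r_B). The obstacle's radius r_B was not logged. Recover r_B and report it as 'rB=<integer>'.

m = 125
d = (3, -26);  v_rel = (5, -10),  |v_rel|² = 125
v_rel×d = (5)·(-26) − (-10)·(3) = -100
since m = R²·125 − (-100)²:  R² = (10000 + 125) / 125 = 81
R = √81 = 9  ⇒  r_B = 9 − 8 = 1

rB=1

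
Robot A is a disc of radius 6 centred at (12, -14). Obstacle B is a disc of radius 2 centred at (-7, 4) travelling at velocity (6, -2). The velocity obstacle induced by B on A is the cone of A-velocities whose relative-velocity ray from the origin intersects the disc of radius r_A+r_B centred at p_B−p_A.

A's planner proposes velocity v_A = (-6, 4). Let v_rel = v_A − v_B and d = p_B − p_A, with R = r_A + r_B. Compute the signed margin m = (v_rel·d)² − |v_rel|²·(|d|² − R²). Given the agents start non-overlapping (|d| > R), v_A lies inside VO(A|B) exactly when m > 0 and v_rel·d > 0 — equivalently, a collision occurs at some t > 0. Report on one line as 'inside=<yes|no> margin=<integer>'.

d = (-19, 18),  |d|² = 685;  R = 6+2 = 8,  c = 685−8² = 621
v_rel = (-12, 6),  |v_rel|² = 180;  v_rel·d = (-12)·(-19) + (6)·(18) = 336
180·t² − 672·t + 621 = 0  ⇒  m = 336² − 180·621 = 1116
m = 1116 > 0,  v_rel·d = 336 > 0  ⇒  inside

inside=yes margin=1116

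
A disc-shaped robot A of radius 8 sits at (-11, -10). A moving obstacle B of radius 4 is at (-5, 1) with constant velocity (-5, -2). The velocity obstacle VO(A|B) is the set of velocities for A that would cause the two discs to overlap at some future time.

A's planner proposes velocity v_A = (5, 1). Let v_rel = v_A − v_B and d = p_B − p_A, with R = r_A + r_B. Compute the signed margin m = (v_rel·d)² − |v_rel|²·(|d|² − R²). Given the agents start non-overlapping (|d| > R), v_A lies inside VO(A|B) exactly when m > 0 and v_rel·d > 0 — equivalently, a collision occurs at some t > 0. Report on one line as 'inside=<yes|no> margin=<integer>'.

d = (6, 11),  |d|² = 157;  R = 8+4 = 12,  c = 157−12² = 13
v_rel = (10, 3),  |v_rel|² = 109;  v_rel·d = (10)·(6) + (3)·(11) = 93
109·t² − 186·t + 13 = 0  ⇒  m = 93² − 109·13 = 7232
m = 7232 > 0,  v_rel·d = 93 > 0  ⇒  inside

inside=yes margin=7232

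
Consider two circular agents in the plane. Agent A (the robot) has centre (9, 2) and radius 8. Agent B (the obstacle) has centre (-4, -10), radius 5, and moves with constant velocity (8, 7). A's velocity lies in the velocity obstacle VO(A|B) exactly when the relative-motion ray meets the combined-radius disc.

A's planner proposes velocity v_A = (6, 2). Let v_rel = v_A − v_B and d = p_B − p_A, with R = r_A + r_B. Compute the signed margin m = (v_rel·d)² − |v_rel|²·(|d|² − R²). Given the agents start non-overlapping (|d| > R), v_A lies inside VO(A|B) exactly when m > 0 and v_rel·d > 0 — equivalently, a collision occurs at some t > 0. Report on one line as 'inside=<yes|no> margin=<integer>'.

d = (-13, -12),  |d|² = 313;  R = 8+5 = 13,  c = 313−13² = 144
v_rel = (-2, -5),  |v_rel|² = 29;  v_rel·d = (-2)·(-13) + (-5)·(-12) = 86
29·t² − 172·t + 144 = 0  ⇒  m = 86² − 29·144 = 3220
m = 3220 > 0,  v_rel·d = 86 > 0  ⇒  inside

inside=yes margin=3220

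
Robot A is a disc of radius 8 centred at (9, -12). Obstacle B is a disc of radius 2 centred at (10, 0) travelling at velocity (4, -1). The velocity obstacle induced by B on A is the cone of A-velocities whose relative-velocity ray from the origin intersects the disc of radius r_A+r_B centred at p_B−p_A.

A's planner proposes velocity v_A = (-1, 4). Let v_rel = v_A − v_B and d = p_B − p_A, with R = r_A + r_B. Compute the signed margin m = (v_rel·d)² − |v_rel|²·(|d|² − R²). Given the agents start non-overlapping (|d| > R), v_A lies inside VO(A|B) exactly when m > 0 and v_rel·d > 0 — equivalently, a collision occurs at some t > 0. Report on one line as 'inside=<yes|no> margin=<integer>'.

d = (1, 12),  |d|² = 145;  R = 8+2 = 10,  c = 145−10² = 45
v_rel = (-5, 5),  |v_rel|² = 50;  v_rel·d = (-5)·(1) + (5)·(12) = 55
50·t² − 110·t + 45 = 0  ⇒  m = 55² − 50·45 = 775
m = 775 > 0,  v_rel·d = 55 > 0  ⇒  inside

inside=yes margin=775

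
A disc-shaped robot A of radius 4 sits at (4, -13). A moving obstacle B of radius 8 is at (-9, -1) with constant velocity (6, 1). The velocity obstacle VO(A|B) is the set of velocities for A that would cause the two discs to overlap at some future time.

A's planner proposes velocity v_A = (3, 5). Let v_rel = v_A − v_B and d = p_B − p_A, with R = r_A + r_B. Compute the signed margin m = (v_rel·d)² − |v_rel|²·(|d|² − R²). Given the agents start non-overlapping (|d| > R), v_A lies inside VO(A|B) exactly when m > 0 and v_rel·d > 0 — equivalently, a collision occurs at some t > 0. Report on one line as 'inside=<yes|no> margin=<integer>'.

d = (-13, 12),  |d|² = 313;  R = 4+8 = 12,  c = 313−12² = 169
v_rel = (-3, 4),  |v_rel|² = 25;  v_rel·d = (-3)·(-13) + (4)·(12) = 87
25·t² − 174·t + 169 = 0  ⇒  m = 87² − 25·169 = 3344
m = 3344 > 0,  v_rel·d = 87 > 0  ⇒  inside

inside=yes margin=3344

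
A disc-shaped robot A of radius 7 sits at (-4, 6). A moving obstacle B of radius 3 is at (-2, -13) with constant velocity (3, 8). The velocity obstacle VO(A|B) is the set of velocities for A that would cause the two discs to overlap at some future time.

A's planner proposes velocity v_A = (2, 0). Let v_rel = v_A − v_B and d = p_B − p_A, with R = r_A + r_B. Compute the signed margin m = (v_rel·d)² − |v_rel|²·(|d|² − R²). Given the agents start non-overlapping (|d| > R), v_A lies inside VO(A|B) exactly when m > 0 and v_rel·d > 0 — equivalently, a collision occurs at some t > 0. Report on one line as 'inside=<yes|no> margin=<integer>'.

d = (2, -19),  |d|² = 365;  R = 7+3 = 10,  c = 365−10² = 265
v_rel = (-1, -8),  |v_rel|² = 65;  v_rel·d = (-1)·(2) + (-8)·(-19) = 150
65·t² − 300·t + 265 = 0  ⇒  m = 150² − 65·265 = 5275
m = 5275 > 0,  v_rel·d = 150 > 0  ⇒  inside

inside=yes margin=5275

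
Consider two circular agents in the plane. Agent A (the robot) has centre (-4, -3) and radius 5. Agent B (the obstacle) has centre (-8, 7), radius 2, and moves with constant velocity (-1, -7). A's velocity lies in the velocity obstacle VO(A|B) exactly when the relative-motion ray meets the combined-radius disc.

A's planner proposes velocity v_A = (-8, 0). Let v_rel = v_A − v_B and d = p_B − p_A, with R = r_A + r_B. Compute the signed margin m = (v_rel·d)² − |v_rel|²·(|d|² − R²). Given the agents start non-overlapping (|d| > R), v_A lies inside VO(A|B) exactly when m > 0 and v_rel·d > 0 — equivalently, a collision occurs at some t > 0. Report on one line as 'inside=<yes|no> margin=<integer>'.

d = (-4, 10),  |d|² = 116;  R = 5+2 = 7,  c = 116−7² = 67
v_rel = (-7, 7),  |v_rel|² = 98;  v_rel·d = (-7)·(-4) + (7)·(10) = 98
98·t² − 196·t + 67 = 0  ⇒  m = 98² − 98·67 = 3038
m = 3038 > 0,  v_rel·d = 98 > 0  ⇒  inside

inside=yes margin=3038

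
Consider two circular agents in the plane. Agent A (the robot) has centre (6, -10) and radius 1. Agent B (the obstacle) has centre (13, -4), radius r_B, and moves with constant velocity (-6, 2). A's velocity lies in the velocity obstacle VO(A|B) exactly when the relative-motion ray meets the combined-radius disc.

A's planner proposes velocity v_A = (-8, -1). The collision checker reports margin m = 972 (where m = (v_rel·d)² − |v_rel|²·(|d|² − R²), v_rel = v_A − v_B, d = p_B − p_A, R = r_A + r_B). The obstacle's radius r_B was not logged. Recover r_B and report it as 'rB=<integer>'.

m = 972
d = (7, 6);  v_rel = (-2, -3),  |v_rel|² = 13
v_rel×d = (-2)·(6) − (-3)·(7) = 9
since m = R²·13 − 9²:  R² = (81 + 972) / 13 = 81
R = √81 = 9  ⇒  r_B = 9 − 1 = 8

rB=8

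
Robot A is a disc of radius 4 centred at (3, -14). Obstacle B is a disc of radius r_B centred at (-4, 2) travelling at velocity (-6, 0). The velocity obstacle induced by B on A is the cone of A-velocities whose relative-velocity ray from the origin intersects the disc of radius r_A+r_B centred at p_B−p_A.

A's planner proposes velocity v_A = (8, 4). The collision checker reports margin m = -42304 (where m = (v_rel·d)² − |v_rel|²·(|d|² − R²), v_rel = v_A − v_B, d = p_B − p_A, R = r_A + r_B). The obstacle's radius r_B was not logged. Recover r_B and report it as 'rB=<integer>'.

m = -42304
d = (-7, 16);  v_rel = (14, 4),  |v_rel|² = 212
v_rel×d = (14)·(16) − (4)·(-7) = 252
since m = R²·212 − 252²:  R² = (63504 + -42304) / 212 = 100
R = √100 = 10  ⇒  r_B = 10 − 4 = 6

rB=6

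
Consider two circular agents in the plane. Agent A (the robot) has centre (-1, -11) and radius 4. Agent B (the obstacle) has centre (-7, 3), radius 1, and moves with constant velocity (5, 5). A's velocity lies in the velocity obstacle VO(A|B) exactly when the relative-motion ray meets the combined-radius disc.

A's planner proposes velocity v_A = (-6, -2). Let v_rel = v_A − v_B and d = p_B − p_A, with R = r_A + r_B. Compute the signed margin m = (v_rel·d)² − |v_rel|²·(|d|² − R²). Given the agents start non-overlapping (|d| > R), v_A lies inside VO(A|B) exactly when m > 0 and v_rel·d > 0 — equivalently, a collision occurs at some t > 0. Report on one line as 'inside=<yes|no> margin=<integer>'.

d = (-6, 14),  |d|² = 232;  R = 4+1 = 5,  c = 232−5² = 207
v_rel = (-11, -7),  |v_rel|² = 170;  v_rel·d = (-11)·(-6) + (-7)·(14) = -32
170·t² + 64·t + 207 = 0  ⇒  m = (-32)² − 170·207 = -34166
m = -34166 < 0,  v_rel·d = -32 < 0  ⇒  outside

inside=no margin=-34166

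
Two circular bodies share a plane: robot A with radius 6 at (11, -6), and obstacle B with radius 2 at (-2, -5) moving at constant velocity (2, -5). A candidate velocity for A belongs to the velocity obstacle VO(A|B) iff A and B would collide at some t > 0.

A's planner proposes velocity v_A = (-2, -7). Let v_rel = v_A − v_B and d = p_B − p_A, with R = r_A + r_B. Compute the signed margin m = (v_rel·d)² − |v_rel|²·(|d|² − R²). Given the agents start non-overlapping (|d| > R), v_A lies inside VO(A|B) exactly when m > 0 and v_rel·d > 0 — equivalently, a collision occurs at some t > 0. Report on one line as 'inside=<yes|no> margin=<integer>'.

d = (-13, 1),  |d|² = 170;  R = 6+2 = 8,  c = 170−8² = 106
v_rel = (-4, -2),  |v_rel|² = 20;  v_rel·d = (-4)·(-13) + (-2)·(1) = 50
20·t² − 100·t + 106 = 0  ⇒  m = 50² − 20·106 = 380
m = 380 > 0,  v_rel·d = 50 > 0  ⇒  inside

inside=yes margin=380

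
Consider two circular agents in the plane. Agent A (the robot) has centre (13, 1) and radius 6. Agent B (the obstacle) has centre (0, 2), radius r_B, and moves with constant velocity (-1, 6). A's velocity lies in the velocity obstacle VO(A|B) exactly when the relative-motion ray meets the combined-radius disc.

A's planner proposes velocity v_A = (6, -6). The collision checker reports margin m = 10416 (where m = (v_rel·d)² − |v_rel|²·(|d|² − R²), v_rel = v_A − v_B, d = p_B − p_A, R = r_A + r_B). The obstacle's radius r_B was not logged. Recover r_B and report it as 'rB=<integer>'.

m = 10416
d = (-13, 1);  v_rel = (7, -12),  |v_rel|² = 193
v_rel×d = (7)·(1) − (-12)·(-13) = -149
since m = R²·193 − (-149)²:  R² = (22201 + 10416) / 193 = 169
R = √169 = 13  ⇒  r_B = 13 − 6 = 7

rB=7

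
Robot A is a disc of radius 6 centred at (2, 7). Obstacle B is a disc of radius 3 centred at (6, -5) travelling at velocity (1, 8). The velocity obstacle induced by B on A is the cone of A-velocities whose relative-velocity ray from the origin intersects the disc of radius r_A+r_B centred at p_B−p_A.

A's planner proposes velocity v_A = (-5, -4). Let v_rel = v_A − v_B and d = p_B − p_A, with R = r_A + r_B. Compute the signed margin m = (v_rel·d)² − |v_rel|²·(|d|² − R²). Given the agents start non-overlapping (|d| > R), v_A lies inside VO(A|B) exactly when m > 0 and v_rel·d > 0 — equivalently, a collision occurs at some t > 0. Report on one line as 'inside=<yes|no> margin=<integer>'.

d = (4, -12),  |d|² = 160;  R = 6+3 = 9,  c = 160−9² = 79
v_rel = (-6, -12),  |v_rel|² = 180;  v_rel·d = (-6)·(4) + (-12)·(-12) = 120
180·t² − 240·t + 79 = 0  ⇒  m = 120² − 180·79 = 180
m = 180 > 0,  v_rel·d = 120 > 0  ⇒  inside

inside=yes margin=180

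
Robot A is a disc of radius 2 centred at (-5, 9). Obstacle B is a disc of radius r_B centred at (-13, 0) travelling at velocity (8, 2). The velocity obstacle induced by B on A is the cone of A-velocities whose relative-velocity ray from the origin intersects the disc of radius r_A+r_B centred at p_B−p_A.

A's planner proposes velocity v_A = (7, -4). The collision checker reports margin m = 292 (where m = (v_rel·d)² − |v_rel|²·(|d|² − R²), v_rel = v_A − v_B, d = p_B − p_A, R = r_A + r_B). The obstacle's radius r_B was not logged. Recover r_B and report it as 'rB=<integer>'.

m = 292
d = (-8, -9);  v_rel = (-1, -6),  |v_rel|² = 37
v_rel×d = (-1)·(-9) − (-6)·(-8) = -39
since m = R²·37 − (-39)²:  R² = (1521 + 292) / 37 = 49
R = √49 = 7  ⇒  r_B = 7 − 2 = 5

rB=5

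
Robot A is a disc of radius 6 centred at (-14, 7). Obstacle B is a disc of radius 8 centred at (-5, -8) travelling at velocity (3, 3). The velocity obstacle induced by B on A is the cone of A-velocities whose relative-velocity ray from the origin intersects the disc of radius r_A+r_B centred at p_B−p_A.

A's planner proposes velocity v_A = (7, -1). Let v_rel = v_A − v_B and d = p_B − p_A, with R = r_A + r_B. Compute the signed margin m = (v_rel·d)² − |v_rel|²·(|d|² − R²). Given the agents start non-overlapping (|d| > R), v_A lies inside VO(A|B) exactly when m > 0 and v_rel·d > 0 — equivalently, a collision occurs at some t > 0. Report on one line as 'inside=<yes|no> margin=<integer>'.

d = (9, -15),  |d|² = 306;  R = 6+8 = 14,  c = 306−14² = 110
v_rel = (4, -4),  |v_rel|² = 32;  v_rel·d = (4)·(9) + (-4)·(-15) = 96
32·t² − 192·t + 110 = 0  ⇒  m = 96² − 32·110 = 5696
m = 5696 > 0,  v_rel·d = 96 > 0  ⇒  inside

inside=yes margin=5696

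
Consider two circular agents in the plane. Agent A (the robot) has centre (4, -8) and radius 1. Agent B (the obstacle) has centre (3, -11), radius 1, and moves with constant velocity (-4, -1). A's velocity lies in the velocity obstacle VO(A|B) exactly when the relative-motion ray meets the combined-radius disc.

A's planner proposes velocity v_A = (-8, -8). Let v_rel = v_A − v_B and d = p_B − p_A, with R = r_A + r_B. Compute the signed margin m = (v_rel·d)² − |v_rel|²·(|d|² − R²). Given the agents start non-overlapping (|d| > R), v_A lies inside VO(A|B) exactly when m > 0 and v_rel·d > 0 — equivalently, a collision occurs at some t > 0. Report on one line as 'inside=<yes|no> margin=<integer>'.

d = (-1, -3),  |d|² = 10;  R = 1+1 = 2,  c = 10−2² = 6
v_rel = (-4, -7),  |v_rel|² = 65;  v_rel·d = (-4)·(-1) + (-7)·(-3) = 25
65·t² − 50·t + 6 = 0  ⇒  m = 25² − 65·6 = 235
m = 235 > 0,  v_rel·d = 25 > 0  ⇒  inside

inside=yes margin=235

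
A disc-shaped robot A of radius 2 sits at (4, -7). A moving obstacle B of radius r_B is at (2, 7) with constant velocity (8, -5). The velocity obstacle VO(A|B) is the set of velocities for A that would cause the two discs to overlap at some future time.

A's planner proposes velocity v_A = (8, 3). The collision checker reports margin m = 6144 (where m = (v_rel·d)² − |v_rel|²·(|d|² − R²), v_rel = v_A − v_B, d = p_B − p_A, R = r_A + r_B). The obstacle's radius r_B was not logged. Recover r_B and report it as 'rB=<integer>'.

m = 6144
d = (-2, 14);  v_rel = (0, 8),  |v_rel|² = 64
v_rel×d = (0)·(14) − (8)·(-2) = 16
since m = R²·64 − 16²:  R² = (256 + 6144) / 64 = 100
R = √100 = 10  ⇒  r_B = 10 − 2 = 8

rB=8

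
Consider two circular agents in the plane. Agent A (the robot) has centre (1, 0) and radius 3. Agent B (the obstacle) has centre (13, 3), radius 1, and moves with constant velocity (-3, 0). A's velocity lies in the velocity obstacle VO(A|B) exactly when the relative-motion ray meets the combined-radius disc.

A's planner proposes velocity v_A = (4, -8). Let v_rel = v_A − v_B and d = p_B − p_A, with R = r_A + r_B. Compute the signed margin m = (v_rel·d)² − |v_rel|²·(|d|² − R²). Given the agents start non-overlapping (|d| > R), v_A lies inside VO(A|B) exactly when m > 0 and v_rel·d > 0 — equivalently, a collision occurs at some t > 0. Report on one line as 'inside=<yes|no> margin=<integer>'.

d = (12, 3),  |d|² = 153;  R = 3+1 = 4,  c = 153−4² = 137
v_rel = (7, -8),  |v_rel|² = 113;  v_rel·d = (7)·(12) + (-8)·(3) = 60
113·t² − 120·t + 137 = 0  ⇒  m = 60² − 113·137 = -11881
m = -11881 < 0,  v_rel·d = 60 > 0  ⇒  outside

inside=no margin=-11881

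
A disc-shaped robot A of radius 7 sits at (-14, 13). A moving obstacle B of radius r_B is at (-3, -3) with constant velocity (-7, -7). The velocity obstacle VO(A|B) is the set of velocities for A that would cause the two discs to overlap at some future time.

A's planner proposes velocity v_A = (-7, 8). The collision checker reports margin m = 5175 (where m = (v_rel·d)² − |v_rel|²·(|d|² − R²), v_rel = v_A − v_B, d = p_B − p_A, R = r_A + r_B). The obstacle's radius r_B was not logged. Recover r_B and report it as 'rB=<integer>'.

m = 5175
d = (11, -16);  v_rel = (0, 15),  |v_rel|² = 225
v_rel×d = (0)·(-16) − (15)·(11) = -165
since m = R²·225 − (-165)²:  R² = (27225 + 5175) / 225 = 144
R = √144 = 12  ⇒  r_B = 12 − 7 = 5

rB=5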